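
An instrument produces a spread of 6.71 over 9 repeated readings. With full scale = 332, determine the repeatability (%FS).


Repeatability = (spread / full scale) * 100%.
R = (6.71 / 332) * 100
R = 2.021 %FS

2.021 %FS


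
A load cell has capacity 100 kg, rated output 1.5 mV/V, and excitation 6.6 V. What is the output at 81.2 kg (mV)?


Vout = rated_output * Vex * (load / capacity).
Vout = 1.5 * 6.6 * (81.2 / 100)
Vout = 1.5 * 6.6 * 0.812
Vout = 8.039 mV

8.039 mV


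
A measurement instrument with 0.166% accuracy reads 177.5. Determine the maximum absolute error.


Absolute error = (accuracy% / 100) * reading.
Error = (0.166 / 100) * 177.5
Error = 0.00166 * 177.5
Error = 0.2947

0.2947


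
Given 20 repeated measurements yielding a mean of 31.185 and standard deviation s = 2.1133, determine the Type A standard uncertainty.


The standard uncertainty for Type A evaluation is u = s / sqrt(n).
u = 2.1133 / sqrt(20)
u = 2.1133 / 4.4721
u = 0.4725

0.4725


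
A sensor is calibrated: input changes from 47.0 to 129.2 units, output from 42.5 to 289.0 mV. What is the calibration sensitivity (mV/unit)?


Sensitivity = (y2 - y1) / (x2 - x1).
S = (289.0 - 42.5) / (129.2 - 47.0)
S = 246.5 / 82.2
S = 2.9988 mV/unit

2.9988 mV/unit


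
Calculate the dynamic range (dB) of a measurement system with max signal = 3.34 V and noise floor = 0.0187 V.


Dynamic range = 20 * log10(Vmax / Vnoise).
DR = 20 * log10(3.34 / 0.0187)
DR = 20 * log10(178.61)
DR = 45.04 dB

45.04 dB


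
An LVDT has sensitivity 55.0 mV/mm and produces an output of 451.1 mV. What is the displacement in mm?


Displacement = Vout / sensitivity.
d = 451.1 / 55.0
d = 8.202 mm

8.202 mm


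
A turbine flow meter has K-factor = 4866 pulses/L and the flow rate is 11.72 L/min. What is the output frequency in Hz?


Frequency = K * Q / 60 (converting L/min to L/s).
f = 4866 * 11.72 / 60
f = 57029.52 / 60
f = 950.49 Hz

950.49 Hz


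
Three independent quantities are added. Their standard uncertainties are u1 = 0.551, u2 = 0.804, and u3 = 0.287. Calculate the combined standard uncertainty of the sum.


For a sum of independent quantities, uc = sqrt(u1^2 + u2^2 + u3^2).
uc = sqrt(0.551^2 + 0.804^2 + 0.287^2)
uc = sqrt(0.303601 + 0.646416 + 0.082369)
uc = 1.0161

1.0161


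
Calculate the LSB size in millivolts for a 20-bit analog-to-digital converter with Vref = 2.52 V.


The resolution (LSB) of an ADC is Vref / 2^n.
LSB = 2.52 / 2^20
LSB = 2.52 / 1048576
LSB = 2.4e-06 V = 0.00240326 mV

0.00240326 mV


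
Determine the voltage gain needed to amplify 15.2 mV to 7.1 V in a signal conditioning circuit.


Gain = Vout / Vin (converting to same units).
G = 7.1 V / 15.2 mV
G = 7100.0 mV / 15.2 mV
G = 467.11

467.11


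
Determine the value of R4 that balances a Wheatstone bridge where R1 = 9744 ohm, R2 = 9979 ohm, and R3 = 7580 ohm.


At balance: R1*R4 = R2*R3, so R4 = R2*R3/R1.
R4 = 9979 * 7580 / 9744
R4 = 75640820 / 9744
R4 = 7762.81 ohm

7762.81 ohm


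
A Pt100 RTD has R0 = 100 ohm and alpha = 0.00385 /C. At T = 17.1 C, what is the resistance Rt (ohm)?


The RTD equation: Rt = R0 * (1 + alpha * T).
Rt = 100 * (1 + 0.00385 * 17.1)
Rt = 100 * (1 + 0.065835)
Rt = 100 * 1.065835
Rt = 106.584 ohm

106.584 ohm


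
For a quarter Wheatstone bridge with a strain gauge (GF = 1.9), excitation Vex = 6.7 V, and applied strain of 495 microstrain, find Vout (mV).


Quarter bridge output: Vout = (GF * epsilon * Vex) / 4.
Vout = (1.9 * 495e-6 * 6.7) / 4
Vout = 0.00630135 / 4 V
Vout = 0.00157534 V = 1.5753 mV

1.5753 mV


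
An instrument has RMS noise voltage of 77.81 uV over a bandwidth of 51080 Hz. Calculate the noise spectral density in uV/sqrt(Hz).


Noise spectral density = Vrms / sqrt(BW).
NSD = 77.81 / sqrt(51080)
NSD = 77.81 / 226.0088
NSD = 0.3443 uV/sqrt(Hz)

0.3443 uV/sqrt(Hz)


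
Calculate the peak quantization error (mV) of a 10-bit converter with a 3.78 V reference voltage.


The maximum quantization error is +/- LSB/2.
LSB = Vref / 2^n = 3.78 / 1024 = 0.00369141 V
Max error = LSB / 2 = 0.00369141 / 2 = 0.0018457 V
Max error = 1.8457 mV

1.8457 mV


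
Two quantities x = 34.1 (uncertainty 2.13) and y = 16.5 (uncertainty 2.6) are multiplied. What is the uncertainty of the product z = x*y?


For a product z = x*y, the relative uncertainty is:
uz/z = sqrt((ux/x)^2 + (uy/y)^2)
Relative uncertainties: ux/x = 2.13/34.1 = 0.062463
uy/y = 2.6/16.5 = 0.157576
z = 34.1 * 16.5 = 562.6
uz = 562.6 * sqrt(0.062463^2 + 0.157576^2) = 95.372

95.372


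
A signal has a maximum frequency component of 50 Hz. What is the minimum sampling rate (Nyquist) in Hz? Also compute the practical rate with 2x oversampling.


By Nyquist theorem, fs_min = 2 * fmax.
fs_min = 2 * 50 = 100 Hz
Practical rate = 2 * fs_min = 2 * 100 = 200 Hz

fs_min = 100 Hz, fs_practical = 200 Hz


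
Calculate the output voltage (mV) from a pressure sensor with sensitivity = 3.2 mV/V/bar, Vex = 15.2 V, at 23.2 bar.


Output = sensitivity * Vex * P.
Vout = 3.2 * 15.2 * 23.2
Vout = 48.64 * 23.2
Vout = 1128.45 mV

1128.45 mV


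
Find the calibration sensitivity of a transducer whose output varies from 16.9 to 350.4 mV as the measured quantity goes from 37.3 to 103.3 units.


Sensitivity = (y2 - y1) / (x2 - x1).
S = (350.4 - 16.9) / (103.3 - 37.3)
S = 333.5 / 66.0
S = 5.053 mV/unit

5.053 mV/unit


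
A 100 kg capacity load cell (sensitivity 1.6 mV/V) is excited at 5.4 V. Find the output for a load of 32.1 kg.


Vout = rated_output * Vex * (load / capacity).
Vout = 1.6 * 5.4 * (32.1 / 100)
Vout = 1.6 * 5.4 * 0.321
Vout = 2.773 mV

2.773 mV


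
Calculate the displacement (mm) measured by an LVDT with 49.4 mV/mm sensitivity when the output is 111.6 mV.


Displacement = Vout / sensitivity.
d = 111.6 / 49.4
d = 2.259 mm

2.259 mm


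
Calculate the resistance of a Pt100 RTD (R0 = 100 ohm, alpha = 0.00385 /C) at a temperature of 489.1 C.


The RTD equation: Rt = R0 * (1 + alpha * T).
Rt = 100 * (1 + 0.00385 * 489.1)
Rt = 100 * (1 + 1.883035)
Rt = 100 * 2.883035
Rt = 288.304 ohm

288.304 ohm


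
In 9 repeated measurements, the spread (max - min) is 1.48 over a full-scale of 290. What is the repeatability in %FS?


Repeatability = (spread / full scale) * 100%.
R = (1.48 / 290) * 100
R = 0.51 %FS

0.51 %FS


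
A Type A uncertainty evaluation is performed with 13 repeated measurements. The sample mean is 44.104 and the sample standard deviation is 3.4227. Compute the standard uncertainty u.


The standard uncertainty for Type A evaluation is u = s / sqrt(n).
u = 3.4227 / sqrt(13)
u = 3.4227 / 3.6056
u = 0.9493

0.9493


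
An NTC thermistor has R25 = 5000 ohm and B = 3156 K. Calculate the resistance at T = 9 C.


NTC thermistor equation: Rt = R25 * exp(B * (1/T - 1/T25)).
T in Kelvin: 282.15 K, T25 = 298.15 K
1/T - 1/T25 = 1/282.15 - 1/298.15 = 0.0001902
B * (1/T - 1/T25) = 3156 * 0.0001902 = 0.6003
Rt = 5000 * exp(0.6003) = 9113.0 ohm

9113.0 ohm


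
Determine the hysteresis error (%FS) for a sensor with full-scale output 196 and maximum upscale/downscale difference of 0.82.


Hysteresis = (max difference / full scale) * 100%.
H = (0.82 / 196) * 100
H = 0.418 %FS

0.418 %FS


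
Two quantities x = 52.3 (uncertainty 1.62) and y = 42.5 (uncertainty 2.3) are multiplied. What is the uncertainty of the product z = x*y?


For a product z = x*y, the relative uncertainty is:
uz/z = sqrt((ux/x)^2 + (uy/y)^2)
Relative uncertainties: ux/x = 1.62/52.3 = 0.030975
uy/y = 2.3/42.5 = 0.054118
z = 52.3 * 42.5 = 2222.8
uz = 2222.8 * sqrt(0.030975^2 + 0.054118^2) = 138.6

138.6


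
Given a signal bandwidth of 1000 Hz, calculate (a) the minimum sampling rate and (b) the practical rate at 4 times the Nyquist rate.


By Nyquist theorem, fs_min = 2 * fmax.
fs_min = 2 * 1000 = 2000 Hz
Practical rate = 4 * fs_min = 4 * 2000 = 8000 Hz

fs_min = 2000 Hz, fs_practical = 8000 Hz


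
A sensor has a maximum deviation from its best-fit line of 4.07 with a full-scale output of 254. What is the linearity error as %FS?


Linearity error = (max deviation / full scale) * 100%.
Linearity = (4.07 / 254) * 100
Linearity = 1.602 %FS

1.602 %FS


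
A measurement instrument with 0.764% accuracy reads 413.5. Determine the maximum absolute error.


Absolute error = (accuracy% / 100) * reading.
Error = (0.764 / 100) * 413.5
Error = 0.00764 * 413.5
Error = 3.1591

3.1591


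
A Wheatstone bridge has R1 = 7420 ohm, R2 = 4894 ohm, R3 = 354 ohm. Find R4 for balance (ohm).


At balance: R1*R4 = R2*R3, so R4 = R2*R3/R1.
R4 = 4894 * 354 / 7420
R4 = 1732476 / 7420
R4 = 233.49 ohm

233.49 ohm


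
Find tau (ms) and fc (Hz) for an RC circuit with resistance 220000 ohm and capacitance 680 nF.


Time constant: tau = R * C.
tau = 220000 * 6.80e-07 = 0.1496 s
tau = 149.6 ms
Cutoff frequency: fc = 1 / (2*pi*R*C).
fc = 1 / (2*pi*0.1496) = 1.06 Hz

tau = 149.6 ms, fc = 1.06 Hz


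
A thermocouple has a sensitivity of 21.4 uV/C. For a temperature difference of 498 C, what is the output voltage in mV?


The thermocouple output V = sensitivity * dT.
V = 21.4 uV/C * 498 C
V = 10657.2 uV
V = 10.657 mV

10.657 mV


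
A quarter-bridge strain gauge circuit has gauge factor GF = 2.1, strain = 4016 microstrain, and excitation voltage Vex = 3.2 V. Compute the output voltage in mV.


Quarter bridge output: Vout = (GF * epsilon * Vex) / 4.
Vout = (2.1 * 4016e-6 * 3.2) / 4
Vout = 0.02698752 / 4 V
Vout = 0.00674688 V = 6.7469 mV

6.7469 mV


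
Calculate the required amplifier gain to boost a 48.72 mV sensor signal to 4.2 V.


Gain = Vout / Vin (converting to same units).
G = 4.2 V / 48.72 mV
G = 4200.0 mV / 48.72 mV
G = 86.21

86.21


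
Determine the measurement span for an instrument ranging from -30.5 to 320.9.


Span = upper range - lower range.
Span = 320.9 - (-30.5)
Span = 351.4

351.4


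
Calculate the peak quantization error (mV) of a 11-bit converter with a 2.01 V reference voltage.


The maximum quantization error is +/- LSB/2.
LSB = Vref / 2^n = 2.01 / 2048 = 0.00098145 V
Max error = LSB / 2 = 0.00098145 / 2 = 0.00049072 V
Max error = 0.4907 mV

0.4907 mV


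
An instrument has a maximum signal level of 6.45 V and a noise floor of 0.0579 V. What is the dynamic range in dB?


Dynamic range = 20 * log10(Vmax / Vnoise).
DR = 20 * log10(6.45 / 0.0579)
DR = 20 * log10(111.4)
DR = 40.94 dB

40.94 dB


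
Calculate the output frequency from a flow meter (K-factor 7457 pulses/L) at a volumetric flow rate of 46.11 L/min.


Frequency = K * Q / 60 (converting L/min to L/s).
f = 7457 * 46.11 / 60
f = 343842.27 / 60
f = 5730.7 Hz

5730.7 Hz


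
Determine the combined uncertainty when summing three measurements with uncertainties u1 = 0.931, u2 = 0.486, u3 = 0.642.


For a sum of independent quantities, uc = sqrt(u1^2 + u2^2 + u3^2).
uc = sqrt(0.931^2 + 0.486^2 + 0.642^2)
uc = sqrt(0.866761 + 0.236196 + 0.412164)
uc = 1.2309

1.2309


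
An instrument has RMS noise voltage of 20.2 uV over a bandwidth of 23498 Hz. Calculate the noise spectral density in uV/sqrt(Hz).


Noise spectral density = Vrms / sqrt(BW).
NSD = 20.2 / sqrt(23498)
NSD = 20.2 / 153.2906
NSD = 0.1318 uV/sqrt(Hz)

0.1318 uV/sqrt(Hz)


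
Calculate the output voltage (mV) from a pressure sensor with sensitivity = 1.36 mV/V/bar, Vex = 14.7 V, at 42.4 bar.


Output = sensitivity * Vex * P.
Vout = 1.36 * 14.7 * 42.4
Vout = 19.992 * 42.4
Vout = 847.66 mV

847.66 mV


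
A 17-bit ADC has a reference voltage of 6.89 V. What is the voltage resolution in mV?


The resolution (LSB) of an ADC is Vref / 2^n.
LSB = 6.89 / 2^17
LSB = 6.89 / 131072
LSB = 5.257e-05 V = 0.05256653 mV

0.05256653 mV


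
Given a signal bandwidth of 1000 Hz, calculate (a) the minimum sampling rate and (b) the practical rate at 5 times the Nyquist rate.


By Nyquist theorem, fs_min = 2 * fmax.
fs_min = 2 * 1000 = 2000 Hz
Practical rate = 5 * fs_min = 5 * 2000 = 10000 Hz

fs_min = 2000 Hz, fs_practical = 10000 Hz


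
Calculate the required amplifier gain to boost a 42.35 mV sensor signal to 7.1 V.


Gain = Vout / Vin (converting to same units).
G = 7.1 V / 42.35 mV
G = 7100.0 mV / 42.35 mV
G = 167.65

167.65


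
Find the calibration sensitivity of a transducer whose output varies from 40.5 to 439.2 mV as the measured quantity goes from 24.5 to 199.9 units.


Sensitivity = (y2 - y1) / (x2 - x1).
S = (439.2 - 40.5) / (199.9 - 24.5)
S = 398.7 / 175.4
S = 2.2731 mV/unit

2.2731 mV/unit


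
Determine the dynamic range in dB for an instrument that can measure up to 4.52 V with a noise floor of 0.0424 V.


Dynamic range = 20 * log10(Vmax / Vnoise).
DR = 20 * log10(4.52 / 0.0424)
DR = 20 * log10(106.6)
DR = 40.56 dB

40.56 dB


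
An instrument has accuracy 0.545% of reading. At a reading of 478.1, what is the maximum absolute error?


Absolute error = (accuracy% / 100) * reading.
Error = (0.545 / 100) * 478.1
Error = 0.00545 * 478.1
Error = 2.6056

2.6056


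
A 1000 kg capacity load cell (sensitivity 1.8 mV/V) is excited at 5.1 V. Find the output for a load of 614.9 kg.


Vout = rated_output * Vex * (load / capacity).
Vout = 1.8 * 5.1 * (614.9 / 1000)
Vout = 1.8 * 5.1 * 0.6149
Vout = 5.645 mV

5.645 mV


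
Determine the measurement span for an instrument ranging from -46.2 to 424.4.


Span = upper range - lower range.
Span = 424.4 - (-46.2)
Span = 470.6

470.6


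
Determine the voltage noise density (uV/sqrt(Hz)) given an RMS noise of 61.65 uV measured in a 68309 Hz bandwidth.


Noise spectral density = Vrms / sqrt(BW).
NSD = 61.65 / sqrt(68309)
NSD = 61.65 / 261.3599
NSD = 0.2359 uV/sqrt(Hz)

0.2359 uV/sqrt(Hz)


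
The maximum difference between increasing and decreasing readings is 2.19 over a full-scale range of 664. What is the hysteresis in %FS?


Hysteresis = (max difference / full scale) * 100%.
H = (2.19 / 664) * 100
H = 0.33 %FS

0.33 %FS


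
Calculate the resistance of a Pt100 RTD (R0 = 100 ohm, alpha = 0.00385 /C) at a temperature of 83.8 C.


The RTD equation: Rt = R0 * (1 + alpha * T).
Rt = 100 * (1 + 0.00385 * 83.8)
Rt = 100 * (1 + 0.32263)
Rt = 100 * 1.32263
Rt = 132.263 ohm

132.263 ohm


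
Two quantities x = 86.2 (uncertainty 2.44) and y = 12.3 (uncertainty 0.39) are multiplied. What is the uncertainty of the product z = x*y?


For a product z = x*y, the relative uncertainty is:
uz/z = sqrt((ux/x)^2 + (uy/y)^2)
Relative uncertainties: ux/x = 2.44/86.2 = 0.028306
uy/y = 0.39/12.3 = 0.031707
z = 86.2 * 12.3 = 1060.3
uz = 1060.3 * sqrt(0.028306^2 + 0.031707^2) = 45.065

45.065


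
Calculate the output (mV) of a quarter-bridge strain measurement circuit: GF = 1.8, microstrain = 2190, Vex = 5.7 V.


Quarter bridge output: Vout = (GF * epsilon * Vex) / 4.
Vout = (1.8 * 2190e-6 * 5.7) / 4
Vout = 0.0224694 / 4 V
Vout = 0.00561735 V = 5.6174 mV

5.6174 mV


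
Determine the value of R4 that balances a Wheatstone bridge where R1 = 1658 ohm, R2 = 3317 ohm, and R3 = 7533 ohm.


At balance: R1*R4 = R2*R3, so R4 = R2*R3/R1.
R4 = 3317 * 7533 / 1658
R4 = 24986961 / 1658
R4 = 15070.54 ohm

15070.54 ohm


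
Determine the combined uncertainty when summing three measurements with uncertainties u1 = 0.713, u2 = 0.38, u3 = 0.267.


For a sum of independent quantities, uc = sqrt(u1^2 + u2^2 + u3^2).
uc = sqrt(0.713^2 + 0.38^2 + 0.267^2)
uc = sqrt(0.508369 + 0.1444 + 0.071289)
uc = 0.8509

0.8509


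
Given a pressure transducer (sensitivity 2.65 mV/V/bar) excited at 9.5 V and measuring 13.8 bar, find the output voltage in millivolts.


Output = sensitivity * Vex * P.
Vout = 2.65 * 9.5 * 13.8
Vout = 25.175 * 13.8
Vout = 347.42 mV

347.42 mV


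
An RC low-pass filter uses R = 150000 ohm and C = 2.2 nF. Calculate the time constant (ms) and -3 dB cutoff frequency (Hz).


Time constant: tau = R * C.
tau = 150000 * 2.20e-09 = 0.00033 s
tau = 0.33 ms
Cutoff frequency: fc = 1 / (2*pi*R*C).
fc = 1 / (2*pi*0.00033) = 482.29 Hz

tau = 0.33 ms, fc = 482.29 Hz


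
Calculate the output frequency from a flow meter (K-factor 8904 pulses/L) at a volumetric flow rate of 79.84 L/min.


Frequency = K * Q / 60 (converting L/min to L/s).
f = 8904 * 79.84 / 60
f = 710895.36 / 60
f = 11848.26 Hz

11848.26 Hz


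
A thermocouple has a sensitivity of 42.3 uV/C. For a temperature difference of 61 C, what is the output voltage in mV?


The thermocouple output V = sensitivity * dT.
V = 42.3 uV/C * 61 C
V = 2580.3 uV
V = 2.58 mV

2.58 mV


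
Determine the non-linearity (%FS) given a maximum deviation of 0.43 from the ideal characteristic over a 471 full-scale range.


Linearity error = (max deviation / full scale) * 100%.
Linearity = (0.43 / 471) * 100
Linearity = 0.091 %FS

0.091 %FS


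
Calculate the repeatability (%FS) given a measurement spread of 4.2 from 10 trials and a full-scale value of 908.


Repeatability = (spread / full scale) * 100%.
R = (4.2 / 908) * 100
R = 0.463 %FS

0.463 %FS


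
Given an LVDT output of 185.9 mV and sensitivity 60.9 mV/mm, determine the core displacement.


Displacement = Vout / sensitivity.
d = 185.9 / 60.9
d = 3.053 mm

3.053 mm


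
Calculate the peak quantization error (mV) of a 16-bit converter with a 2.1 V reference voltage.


The maximum quantization error is +/- LSB/2.
LSB = Vref / 2^n = 2.1 / 65536 = 3.204e-05 V
Max error = LSB / 2 = 3.204e-05 / 2 = 1.602e-05 V
Max error = 0.016 mV

0.016 mV


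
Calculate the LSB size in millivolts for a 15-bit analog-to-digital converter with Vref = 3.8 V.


The resolution (LSB) of an ADC is Vref / 2^n.
LSB = 3.8 / 2^15
LSB = 3.8 / 32768
LSB = 0.00011597 V = 0.1159668 mV

0.1159668 mV


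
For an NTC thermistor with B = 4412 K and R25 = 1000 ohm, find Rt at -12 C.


NTC thermistor equation: Rt = R25 * exp(B * (1/T - 1/T25)).
T in Kelvin: 261.15 K, T25 = 298.15 K
1/T - 1/T25 = 1/261.15 - 1/298.15 = 0.0004752
B * (1/T - 1/T25) = 4412 * 0.0004752 = 2.0966
Rt = 1000 * exp(2.0966) = 8138.3 ohm

8138.3 ohm


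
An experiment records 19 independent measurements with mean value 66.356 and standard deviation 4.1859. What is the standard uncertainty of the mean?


The standard uncertainty for Type A evaluation is u = s / sqrt(n).
u = 4.1859 / sqrt(19)
u = 4.1859 / 4.3589
u = 0.9603

0.9603


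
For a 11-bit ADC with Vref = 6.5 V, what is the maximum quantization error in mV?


The maximum quantization error is +/- LSB/2.
LSB = Vref / 2^n = 6.5 / 2048 = 0.00317383 V
Max error = LSB / 2 = 0.00317383 / 2 = 0.00158691 V
Max error = 1.5869 mV

1.5869 mV


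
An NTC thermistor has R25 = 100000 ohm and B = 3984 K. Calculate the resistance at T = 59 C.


NTC thermistor equation: Rt = R25 * exp(B * (1/T - 1/T25)).
T in Kelvin: 332.15 K, T25 = 298.15 K
1/T - 1/T25 = 1/332.15 - 1/298.15 = -0.00034333
B * (1/T - 1/T25) = 3984 * -0.00034333 = -1.3678
Rt = 100000 * exp(-1.3678) = 25466.1 ohm

25466.1 ohm


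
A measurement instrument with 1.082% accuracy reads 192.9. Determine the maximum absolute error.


Absolute error = (accuracy% / 100) * reading.
Error = (1.082 / 100) * 192.9
Error = 0.01082 * 192.9
Error = 2.0872

2.0872


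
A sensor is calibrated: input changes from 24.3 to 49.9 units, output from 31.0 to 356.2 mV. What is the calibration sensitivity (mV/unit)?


Sensitivity = (y2 - y1) / (x2 - x1).
S = (356.2 - 31.0) / (49.9 - 24.3)
S = 325.2 / 25.6
S = 12.7031 mV/unit

12.7031 mV/unit


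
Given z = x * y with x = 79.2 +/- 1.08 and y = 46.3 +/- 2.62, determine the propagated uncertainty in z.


For a product z = x*y, the relative uncertainty is:
uz/z = sqrt((ux/x)^2 + (uy/y)^2)
Relative uncertainties: ux/x = 1.08/79.2 = 0.013636
uy/y = 2.62/46.3 = 0.056587
z = 79.2 * 46.3 = 3667.0
uz = 3667.0 * sqrt(0.013636^2 + 0.056587^2) = 213.444

213.444


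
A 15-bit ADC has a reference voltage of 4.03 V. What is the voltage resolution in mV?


The resolution (LSB) of an ADC is Vref / 2^n.
LSB = 4.03 / 2^15
LSB = 4.03 / 32768
LSB = 0.00012299 V = 0.12298584 mV

0.12298584 mV


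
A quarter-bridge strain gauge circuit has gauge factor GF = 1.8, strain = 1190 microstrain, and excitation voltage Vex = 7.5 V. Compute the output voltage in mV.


Quarter bridge output: Vout = (GF * epsilon * Vex) / 4.
Vout = (1.8 * 1190e-6 * 7.5) / 4
Vout = 0.016065 / 4 V
Vout = 0.00401625 V = 4.0162 mV

4.0162 mV


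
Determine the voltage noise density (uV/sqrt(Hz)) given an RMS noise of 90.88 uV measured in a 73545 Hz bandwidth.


Noise spectral density = Vrms / sqrt(BW).
NSD = 90.88 / sqrt(73545)
NSD = 90.88 / 271.1918
NSD = 0.3351 uV/sqrt(Hz)

0.3351 uV/sqrt(Hz)


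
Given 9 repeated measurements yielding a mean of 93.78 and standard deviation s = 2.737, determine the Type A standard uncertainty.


The standard uncertainty for Type A evaluation is u = s / sqrt(n).
u = 2.737 / sqrt(9)
u = 2.737 / 3.0
u = 0.9123

0.9123


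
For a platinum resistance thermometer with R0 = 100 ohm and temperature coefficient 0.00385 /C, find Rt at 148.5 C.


The RTD equation: Rt = R0 * (1 + alpha * T).
Rt = 100 * (1 + 0.00385 * 148.5)
Rt = 100 * (1 + 0.571725)
Rt = 100 * 1.571725
Rt = 157.173 ohm

157.173 ohm


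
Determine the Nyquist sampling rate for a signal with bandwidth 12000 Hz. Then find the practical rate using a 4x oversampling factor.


By Nyquist theorem, fs_min = 2 * fmax.
fs_min = 2 * 12000 = 24000 Hz
Practical rate = 4 * fs_min = 4 * 24000 = 96000 Hz

fs_min = 24000 Hz, fs_practical = 96000 Hz


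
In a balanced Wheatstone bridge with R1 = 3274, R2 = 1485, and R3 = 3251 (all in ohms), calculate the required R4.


At balance: R1*R4 = R2*R3, so R4 = R2*R3/R1.
R4 = 1485 * 3251 / 3274
R4 = 4827735 / 3274
R4 = 1474.57 ohm

1474.57 ohm


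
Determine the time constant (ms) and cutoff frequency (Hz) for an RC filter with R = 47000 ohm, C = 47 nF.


Time constant: tau = R * C.
tau = 47000 * 4.70e-08 = 0.002209 s
tau = 2.209 ms
Cutoff frequency: fc = 1 / (2*pi*R*C).
fc = 1 / (2*pi*0.002209) = 72.05 Hz

tau = 2.209 ms, fc = 72.05 Hz


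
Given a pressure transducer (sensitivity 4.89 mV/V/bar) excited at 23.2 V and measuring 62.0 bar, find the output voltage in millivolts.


Output = sensitivity * Vex * P.
Vout = 4.89 * 23.2 * 62.0
Vout = 113.448 * 62.0
Vout = 7033.78 mV

7033.78 mV


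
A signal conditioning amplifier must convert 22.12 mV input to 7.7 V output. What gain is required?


Gain = Vout / Vin (converting to same units).
G = 7.7 V / 22.12 mV
G = 7700.0 mV / 22.12 mV
G = 348.1

348.1


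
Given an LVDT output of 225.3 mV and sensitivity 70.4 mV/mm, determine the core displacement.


Displacement = Vout / sensitivity.
d = 225.3 / 70.4
d = 3.2 mm

3.2 mm


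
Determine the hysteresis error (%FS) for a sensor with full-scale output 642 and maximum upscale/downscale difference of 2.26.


Hysteresis = (max difference / full scale) * 100%.
H = (2.26 / 642) * 100
H = 0.352 %FS

0.352 %FS


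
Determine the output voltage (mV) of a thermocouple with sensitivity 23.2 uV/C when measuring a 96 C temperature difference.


The thermocouple output V = sensitivity * dT.
V = 23.2 uV/C * 96 C
V = 2227.2 uV
V = 2.227 mV

2.227 mV


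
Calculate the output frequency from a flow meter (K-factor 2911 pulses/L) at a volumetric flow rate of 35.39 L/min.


Frequency = K * Q / 60 (converting L/min to L/s).
f = 2911 * 35.39 / 60
f = 103020.29 / 60
f = 1717.0 Hz

1717.0 Hz


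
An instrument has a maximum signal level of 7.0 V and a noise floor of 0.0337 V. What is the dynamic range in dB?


Dynamic range = 20 * log10(Vmax / Vnoise).
DR = 20 * log10(7.0 / 0.0337)
DR = 20 * log10(207.72)
DR = 46.35 dB

46.35 dB


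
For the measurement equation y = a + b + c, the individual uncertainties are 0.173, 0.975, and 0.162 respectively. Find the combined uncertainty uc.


For a sum of independent quantities, uc = sqrt(u1^2 + u2^2 + u3^2).
uc = sqrt(0.173^2 + 0.975^2 + 0.162^2)
uc = sqrt(0.029929 + 0.950625 + 0.026244)
uc = 1.0034

1.0034


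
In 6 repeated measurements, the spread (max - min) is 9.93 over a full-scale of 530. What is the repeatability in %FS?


Repeatability = (spread / full scale) * 100%.
R = (9.93 / 530) * 100
R = 1.874 %FS

1.874 %FS


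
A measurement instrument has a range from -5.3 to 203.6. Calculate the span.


Span = upper range - lower range.
Span = 203.6 - (-5.3)
Span = 208.9

208.9


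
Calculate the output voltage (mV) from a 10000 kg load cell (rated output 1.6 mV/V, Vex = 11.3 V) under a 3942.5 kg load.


Vout = rated_output * Vex * (load / capacity).
Vout = 1.6 * 11.3 * (3942.5 / 10000)
Vout = 1.6 * 11.3 * 0.39425
Vout = 7.128 mV

7.128 mV


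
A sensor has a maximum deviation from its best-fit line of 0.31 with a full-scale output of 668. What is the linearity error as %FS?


Linearity error = (max deviation / full scale) * 100%.
Linearity = (0.31 / 668) * 100
Linearity = 0.046 %FS

0.046 %FS


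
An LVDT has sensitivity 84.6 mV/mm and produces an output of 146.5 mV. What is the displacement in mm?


Displacement = Vout / sensitivity.
d = 146.5 / 84.6
d = 1.732 mm

1.732 mm


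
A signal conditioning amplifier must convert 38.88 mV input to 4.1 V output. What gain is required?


Gain = Vout / Vin (converting to same units).
G = 4.1 V / 38.88 mV
G = 4100.0 mV / 38.88 mV
G = 105.45

105.45


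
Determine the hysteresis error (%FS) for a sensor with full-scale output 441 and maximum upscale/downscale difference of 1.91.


Hysteresis = (max difference / full scale) * 100%.
H = (1.91 / 441) * 100
H = 0.433 %FS

0.433 %FS


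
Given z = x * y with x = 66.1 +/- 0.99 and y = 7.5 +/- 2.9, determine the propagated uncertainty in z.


For a product z = x*y, the relative uncertainty is:
uz/z = sqrt((ux/x)^2 + (uy/y)^2)
Relative uncertainties: ux/x = 0.99/66.1 = 0.014977
uy/y = 2.9/7.5 = 0.386667
z = 66.1 * 7.5 = 495.7
uz = 495.7 * sqrt(0.014977^2 + 0.386667^2) = 191.834

191.834


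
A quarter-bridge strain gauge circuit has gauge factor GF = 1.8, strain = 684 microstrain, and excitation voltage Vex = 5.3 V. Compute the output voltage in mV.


Quarter bridge output: Vout = (GF * epsilon * Vex) / 4.
Vout = (1.8 * 684e-6 * 5.3) / 4
Vout = 0.00652536 / 4 V
Vout = 0.00163134 V = 1.6313 mV

1.6313 mV


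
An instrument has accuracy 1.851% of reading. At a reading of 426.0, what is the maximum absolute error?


Absolute error = (accuracy% / 100) * reading.
Error = (1.851 / 100) * 426.0
Error = 0.01851 * 426.0
Error = 7.8853

7.8853


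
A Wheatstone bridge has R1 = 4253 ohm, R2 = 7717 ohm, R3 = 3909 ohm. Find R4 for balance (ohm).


At balance: R1*R4 = R2*R3, so R4 = R2*R3/R1.
R4 = 7717 * 3909 / 4253
R4 = 30165753 / 4253
R4 = 7092.82 ohm

7092.82 ohm


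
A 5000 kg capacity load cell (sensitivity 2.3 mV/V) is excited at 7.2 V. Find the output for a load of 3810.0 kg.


Vout = rated_output * Vex * (load / capacity).
Vout = 2.3 * 7.2 * (3810.0 / 5000)
Vout = 2.3 * 7.2 * 0.762
Vout = 12.619 mV

12.619 mV


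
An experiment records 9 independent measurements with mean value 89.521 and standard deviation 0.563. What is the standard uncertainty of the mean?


The standard uncertainty for Type A evaluation is u = s / sqrt(n).
u = 0.563 / sqrt(9)
u = 0.563 / 3.0
u = 0.1877

0.1877


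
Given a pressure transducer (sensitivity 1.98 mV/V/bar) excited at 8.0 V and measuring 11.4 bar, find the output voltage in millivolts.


Output = sensitivity * Vex * P.
Vout = 1.98 * 8.0 * 11.4
Vout = 15.84 * 11.4
Vout = 180.58 mV

180.58 mV


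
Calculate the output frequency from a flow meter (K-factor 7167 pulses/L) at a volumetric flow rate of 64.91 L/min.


Frequency = K * Q / 60 (converting L/min to L/s).
f = 7167 * 64.91 / 60
f = 465209.97 / 60
f = 7753.5 Hz

7753.5 Hz


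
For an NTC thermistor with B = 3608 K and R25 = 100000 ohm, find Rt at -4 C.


NTC thermistor equation: Rt = R25 * exp(B * (1/T - 1/T25)).
T in Kelvin: 269.15 K, T25 = 298.15 K
1/T - 1/T25 = 1/269.15 - 1/298.15 = 0.00036138
B * (1/T - 1/T25) = 3608 * 0.00036138 = 1.3039
Rt = 100000 * exp(1.3039) = 368353.6 ohm

368353.6 ohm


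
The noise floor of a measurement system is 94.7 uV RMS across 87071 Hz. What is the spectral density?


Noise spectral density = Vrms / sqrt(BW).
NSD = 94.7 / sqrt(87071)
NSD = 94.7 / 295.078
NSD = 0.3209 uV/sqrt(Hz)

0.3209 uV/sqrt(Hz)


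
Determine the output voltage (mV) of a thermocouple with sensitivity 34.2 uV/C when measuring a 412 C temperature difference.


The thermocouple output V = sensitivity * dT.
V = 34.2 uV/C * 412 C
V = 14090.4 uV
V = 14.09 mV

14.09 mV


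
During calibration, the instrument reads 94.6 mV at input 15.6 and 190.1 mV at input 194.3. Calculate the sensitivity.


Sensitivity = (y2 - y1) / (x2 - x1).
S = (190.1 - 94.6) / (194.3 - 15.6)
S = 95.5 / 178.7
S = 0.5344 mV/unit

0.5344 mV/unit


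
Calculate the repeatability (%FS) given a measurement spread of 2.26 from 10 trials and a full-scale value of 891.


Repeatability = (spread / full scale) * 100%.
R = (2.26 / 891) * 100
R = 0.254 %FS

0.254 %FS


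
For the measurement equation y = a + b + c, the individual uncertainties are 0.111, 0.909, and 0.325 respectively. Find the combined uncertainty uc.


For a sum of independent quantities, uc = sqrt(u1^2 + u2^2 + u3^2).
uc = sqrt(0.111^2 + 0.909^2 + 0.325^2)
uc = sqrt(0.012321 + 0.826281 + 0.105625)
uc = 0.9717

0.9717


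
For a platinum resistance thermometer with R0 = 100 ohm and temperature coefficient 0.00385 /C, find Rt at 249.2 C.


The RTD equation: Rt = R0 * (1 + alpha * T).
Rt = 100 * (1 + 0.00385 * 249.2)
Rt = 100 * (1 + 0.95942)
Rt = 100 * 1.95942
Rt = 195.942 ohm

195.942 ohm


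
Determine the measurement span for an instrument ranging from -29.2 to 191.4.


Span = upper range - lower range.
Span = 191.4 - (-29.2)
Span = 220.6

220.6


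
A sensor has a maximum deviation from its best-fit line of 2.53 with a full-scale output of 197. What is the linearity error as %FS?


Linearity error = (max deviation / full scale) * 100%.
Linearity = (2.53 / 197) * 100
Linearity = 1.284 %FS

1.284 %FS


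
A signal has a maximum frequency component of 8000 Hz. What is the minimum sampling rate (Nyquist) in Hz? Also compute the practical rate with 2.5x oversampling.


By Nyquist theorem, fs_min = 2 * fmax.
fs_min = 2 * 8000 = 16000 Hz
Practical rate = 2.5 * fs_min = 2.5 * 16000 = 40000 Hz

fs_min = 16000 Hz, fs_practical = 40000 Hz


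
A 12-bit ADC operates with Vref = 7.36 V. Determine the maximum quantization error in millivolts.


The maximum quantization error is +/- LSB/2.
LSB = Vref / 2^n = 7.36 / 4096 = 0.00179688 V
Max error = LSB / 2 = 0.00179688 / 2 = 0.00089844 V
Max error = 0.8984 mV

0.8984 mV


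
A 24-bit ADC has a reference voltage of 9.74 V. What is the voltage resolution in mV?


The resolution (LSB) of an ADC is Vref / 2^n.
LSB = 9.74 / 2^24
LSB = 9.74 / 16777216
LSB = 5.8e-07 V = 0.00058055 mV

0.00058055 mV


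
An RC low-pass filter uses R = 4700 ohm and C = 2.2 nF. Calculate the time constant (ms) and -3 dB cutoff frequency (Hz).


Time constant: tau = R * C.
tau = 4700 * 2.20e-09 = 1.034e-05 s
tau = 0.0103 ms
Cutoff frequency: fc = 1 / (2*pi*R*C).
fc = 1 / (2*pi*1.034e-05) = 15392.16 Hz

tau = 0.0103 ms, fc = 15392.16 Hz


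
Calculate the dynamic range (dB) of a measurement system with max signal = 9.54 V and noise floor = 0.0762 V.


Dynamic range = 20 * log10(Vmax / Vnoise).
DR = 20 * log10(9.54 / 0.0762)
DR = 20 * log10(125.2)
DR = 41.95 dB

41.95 dB


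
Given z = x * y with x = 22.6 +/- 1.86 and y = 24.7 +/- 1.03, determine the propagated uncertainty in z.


For a product z = x*y, the relative uncertainty is:
uz/z = sqrt((ux/x)^2 + (uy/y)^2)
Relative uncertainties: ux/x = 1.86/22.6 = 0.082301
uy/y = 1.03/24.7 = 0.0417
z = 22.6 * 24.7 = 558.2
uz = 558.2 * sqrt(0.082301^2 + 0.0417^2) = 51.503

51.503


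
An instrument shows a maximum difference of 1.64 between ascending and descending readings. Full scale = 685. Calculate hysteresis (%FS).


Hysteresis = (max difference / full scale) * 100%.
H = (1.64 / 685) * 100
H = 0.239 %FS

0.239 %FS


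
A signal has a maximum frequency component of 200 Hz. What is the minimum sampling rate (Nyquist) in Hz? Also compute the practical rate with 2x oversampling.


By Nyquist theorem, fs_min = 2 * fmax.
fs_min = 2 * 200 = 400 Hz
Practical rate = 2 * fs_min = 2 * 400 = 800 Hz

fs_min = 400 Hz, fs_practical = 800 Hz


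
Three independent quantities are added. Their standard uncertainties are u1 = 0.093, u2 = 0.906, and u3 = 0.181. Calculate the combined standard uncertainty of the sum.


For a sum of independent quantities, uc = sqrt(u1^2 + u2^2 + u3^2).
uc = sqrt(0.093^2 + 0.906^2 + 0.181^2)
uc = sqrt(0.008649 + 0.820836 + 0.032761)
uc = 0.9286

0.9286


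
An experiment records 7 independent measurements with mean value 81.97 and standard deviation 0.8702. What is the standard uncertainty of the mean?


The standard uncertainty for Type A evaluation is u = s / sqrt(n).
u = 0.8702 / sqrt(7)
u = 0.8702 / 2.6458
u = 0.3289

0.3289


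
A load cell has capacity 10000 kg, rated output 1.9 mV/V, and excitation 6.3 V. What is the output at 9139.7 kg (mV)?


Vout = rated_output * Vex * (load / capacity).
Vout = 1.9 * 6.3 * (9139.7 / 10000)
Vout = 1.9 * 6.3 * 0.91397
Vout = 10.94 mV

10.94 mV


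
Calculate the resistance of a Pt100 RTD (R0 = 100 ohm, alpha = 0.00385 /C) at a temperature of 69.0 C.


The RTD equation: Rt = R0 * (1 + alpha * T).
Rt = 100 * (1 + 0.00385 * 69.0)
Rt = 100 * (1 + 0.26565)
Rt = 100 * 1.26565
Rt = 126.565 ohm

126.565 ohm


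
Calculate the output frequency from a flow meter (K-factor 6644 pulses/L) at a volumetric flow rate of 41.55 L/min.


Frequency = K * Q / 60 (converting L/min to L/s).
f = 6644 * 41.55 / 60
f = 276058.2 / 60
f = 4600.97 Hz

4600.97 Hz


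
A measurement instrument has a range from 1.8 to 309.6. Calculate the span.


Span = upper range - lower range.
Span = 309.6 - (1.8)
Span = 307.8

307.8


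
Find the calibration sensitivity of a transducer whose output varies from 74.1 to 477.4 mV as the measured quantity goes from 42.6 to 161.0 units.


Sensitivity = (y2 - y1) / (x2 - x1).
S = (477.4 - 74.1) / (161.0 - 42.6)
S = 403.3 / 118.4
S = 3.4062 mV/unit

3.4062 mV/unit


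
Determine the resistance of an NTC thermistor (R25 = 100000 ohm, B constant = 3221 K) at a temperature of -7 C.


NTC thermistor equation: Rt = R25 * exp(B * (1/T - 1/T25)).
T in Kelvin: 266.15 K, T25 = 298.15 K
1/T - 1/T25 = 1/266.15 - 1/298.15 = 0.00040326
B * (1/T - 1/T25) = 3221 * 0.00040326 = 1.2989
Rt = 100000 * exp(1.2989) = 366530.3 ohm

366530.3 ohm


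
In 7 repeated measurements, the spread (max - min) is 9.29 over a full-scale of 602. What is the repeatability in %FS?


Repeatability = (spread / full scale) * 100%.
R = (9.29 / 602) * 100
R = 1.543 %FS

1.543 %FS


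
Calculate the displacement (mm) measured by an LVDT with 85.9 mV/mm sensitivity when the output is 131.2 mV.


Displacement = Vout / sensitivity.
d = 131.2 / 85.9
d = 1.527 mm

1.527 mm


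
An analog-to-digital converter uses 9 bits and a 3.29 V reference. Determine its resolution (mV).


The resolution (LSB) of an ADC is Vref / 2^n.
LSB = 3.29 / 2^9
LSB = 3.29 / 512
LSB = 0.00642578 V = 6.42578125 mV

6.42578125 mV


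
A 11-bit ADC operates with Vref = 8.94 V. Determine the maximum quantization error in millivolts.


The maximum quantization error is +/- LSB/2.
LSB = Vref / 2^n = 8.94 / 2048 = 0.00436523 V
Max error = LSB / 2 = 0.00436523 / 2 = 0.00218262 V
Max error = 2.1826 mV

2.1826 mV


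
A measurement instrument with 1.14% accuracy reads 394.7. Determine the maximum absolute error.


Absolute error = (accuracy% / 100) * reading.
Error = (1.14 / 100) * 394.7
Error = 0.0114 * 394.7
Error = 4.4996

4.4996


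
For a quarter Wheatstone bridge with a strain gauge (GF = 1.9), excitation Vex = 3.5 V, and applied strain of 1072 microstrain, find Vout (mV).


Quarter bridge output: Vout = (GF * epsilon * Vex) / 4.
Vout = (1.9 * 1072e-6 * 3.5) / 4
Vout = 0.0071288 / 4 V
Vout = 0.0017822 V = 1.7822 mV

1.7822 mV


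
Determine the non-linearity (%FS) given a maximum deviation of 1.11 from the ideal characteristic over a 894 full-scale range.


Linearity error = (max deviation / full scale) * 100%.
Linearity = (1.11 / 894) * 100
Linearity = 0.124 %FS

0.124 %FS


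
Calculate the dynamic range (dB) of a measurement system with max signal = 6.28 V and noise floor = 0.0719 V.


Dynamic range = 20 * log10(Vmax / Vnoise).
DR = 20 * log10(6.28 / 0.0719)
DR = 20 * log10(87.34)
DR = 38.82 dB

38.82 dB


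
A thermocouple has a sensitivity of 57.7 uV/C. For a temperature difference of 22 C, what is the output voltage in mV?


The thermocouple output V = sensitivity * dT.
V = 57.7 uV/C * 22 C
V = 1269.4 uV
V = 1.269 mV

1.269 mV


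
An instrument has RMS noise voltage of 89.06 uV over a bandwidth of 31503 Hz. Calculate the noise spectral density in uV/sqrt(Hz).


Noise spectral density = Vrms / sqrt(BW).
NSD = 89.06 / sqrt(31503)
NSD = 89.06 / 177.4908
NSD = 0.5018 uV/sqrt(Hz)

0.5018 uV/sqrt(Hz)


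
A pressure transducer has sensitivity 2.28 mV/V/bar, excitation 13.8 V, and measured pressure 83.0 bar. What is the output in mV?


Output = sensitivity * Vex * P.
Vout = 2.28 * 13.8 * 83.0
Vout = 31.464 * 83.0
Vout = 2611.51 mV

2611.51 mV


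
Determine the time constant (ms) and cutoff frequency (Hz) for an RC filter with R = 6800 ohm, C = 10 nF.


Time constant: tau = R * C.
tau = 6800 * 1.00e-08 = 6.8e-05 s
tau = 0.068 ms
Cutoff frequency: fc = 1 / (2*pi*R*C).
fc = 1 / (2*pi*6.8e-05) = 2340.51 Hz

tau = 0.068 ms, fc = 2340.51 Hz


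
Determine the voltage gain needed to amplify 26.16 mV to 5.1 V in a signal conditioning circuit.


Gain = Vout / Vin (converting to same units).
G = 5.1 V / 26.16 mV
G = 5100.0 mV / 26.16 mV
G = 194.95

194.95


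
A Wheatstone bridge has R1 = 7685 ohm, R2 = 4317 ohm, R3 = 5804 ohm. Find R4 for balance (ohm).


At balance: R1*R4 = R2*R3, so R4 = R2*R3/R1.
R4 = 4317 * 5804 / 7685
R4 = 25055868 / 7685
R4 = 3260.36 ohm

3260.36 ohm


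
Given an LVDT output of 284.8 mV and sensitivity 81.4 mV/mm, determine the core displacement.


Displacement = Vout / sensitivity.
d = 284.8 / 81.4
d = 3.499 mm

3.499 mm


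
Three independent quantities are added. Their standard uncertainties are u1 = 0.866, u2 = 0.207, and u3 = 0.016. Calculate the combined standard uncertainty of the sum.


For a sum of independent quantities, uc = sqrt(u1^2 + u2^2 + u3^2).
uc = sqrt(0.866^2 + 0.207^2 + 0.016^2)
uc = sqrt(0.749956 + 0.042849 + 0.000256)
uc = 0.8905

0.8905


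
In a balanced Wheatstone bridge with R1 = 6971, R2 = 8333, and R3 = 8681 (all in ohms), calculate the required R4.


At balance: R1*R4 = R2*R3, so R4 = R2*R3/R1.
R4 = 8333 * 8681 / 6971
R4 = 72338773 / 6971
R4 = 10377.1 ohm

10377.1 ohm


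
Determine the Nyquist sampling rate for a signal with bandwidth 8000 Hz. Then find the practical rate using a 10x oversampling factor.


By Nyquist theorem, fs_min = 2 * fmax.
fs_min = 2 * 8000 = 16000 Hz
Practical rate = 10 * fs_min = 10 * 16000 = 160000 Hz

fs_min = 16000 Hz, fs_practical = 160000 Hz


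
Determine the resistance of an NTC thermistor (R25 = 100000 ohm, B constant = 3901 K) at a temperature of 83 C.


NTC thermistor equation: Rt = R25 * exp(B * (1/T - 1/T25)).
T in Kelvin: 356.15 K, T25 = 298.15 K
1/T - 1/T25 = 1/356.15 - 1/298.15 = -0.00054621
B * (1/T - 1/T25) = 3901 * -0.00054621 = -2.1308
Rt = 100000 * exp(-2.1308) = 11874.6 ohm

11874.6 ohm


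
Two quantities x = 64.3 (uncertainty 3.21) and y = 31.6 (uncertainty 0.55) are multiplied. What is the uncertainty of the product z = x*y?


For a product z = x*y, the relative uncertainty is:
uz/z = sqrt((ux/x)^2 + (uy/y)^2)
Relative uncertainties: ux/x = 3.21/64.3 = 0.049922
uy/y = 0.55/31.6 = 0.017405
z = 64.3 * 31.6 = 2031.9
uz = 2031.9 * sqrt(0.049922^2 + 0.017405^2) = 107.424

107.424
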